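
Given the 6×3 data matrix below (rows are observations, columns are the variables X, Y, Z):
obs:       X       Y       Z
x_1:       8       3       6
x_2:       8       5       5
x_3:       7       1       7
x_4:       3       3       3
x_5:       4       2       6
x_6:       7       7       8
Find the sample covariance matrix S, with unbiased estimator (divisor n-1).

Step 1 — column means:
  mean(X) = (8 + 8 + 7 + 3 + 4 + 7) / 6 = 37/6 = 6.1667
  mean(Y) = (3 + 5 + 1 + 3 + 2 + 7) / 6 = 21/6 = 3.5
  mean(Z) = (6 + 5 + 7 + 3 + 6 + 8) / 6 = 35/6 = 5.8333

Step 2 — sample covariance S[i,j] = (1/(n-1)) · Σ_k (x_{k,i} - mean_i) · (x_{k,j} - mean_j), with n-1 = 5.
  S[X,X] = ((1.8333)·(1.8333) + (1.8333)·(1.8333) + (0.8333)·(0.8333) + (-3.1667)·(-3.1667) + (-2.1667)·(-2.1667) + (0.8333)·(0.8333)) / 5 = 22.8333/5 = 4.5667
  S[X,Y] = ((1.8333)·(-0.5) + (1.8333)·(1.5) + (0.8333)·(-2.5) + (-3.1667)·(-0.5) + (-2.1667)·(-1.5) + (0.8333)·(3.5)) / 5 = 7.5/5 = 1.5
  S[X,Z] = ((1.8333)·(0.1667) + (1.8333)·(-0.8333) + (0.8333)·(1.1667) + (-3.1667)·(-2.8333) + (-2.1667)·(0.1667) + (0.8333)·(2.1667)) / 5 = 10.1667/5 = 2.0333
  S[Y,Y] = ((-0.5)·(-0.5) + (1.5)·(1.5) + (-2.5)·(-2.5) + (-0.5)·(-0.5) + (-1.5)·(-1.5) + (3.5)·(3.5)) / 5 = 23.5/5 = 4.7
  S[Y,Z] = ((-0.5)·(0.1667) + (1.5)·(-0.8333) + (-2.5)·(1.1667) + (-0.5)·(-2.8333) + (-1.5)·(0.1667) + (3.5)·(2.1667)) / 5 = 4.5/5 = 0.9
  S[Z,Z] = ((0.1667)·(0.1667) + (-0.8333)·(-0.8333) + (1.1667)·(1.1667) + (-2.8333)·(-2.8333) + (0.1667)·(0.1667) + (2.1667)·(2.1667)) / 5 = 14.8333/5 = 2.9667

S is symmetric (S[j,i] = S[i,j]). Assembling:

S = [[4.5667, 1.5, 2.0333],
 [1.5, 4.7, 0.9],
 [2.0333, 0.9, 2.9667]]


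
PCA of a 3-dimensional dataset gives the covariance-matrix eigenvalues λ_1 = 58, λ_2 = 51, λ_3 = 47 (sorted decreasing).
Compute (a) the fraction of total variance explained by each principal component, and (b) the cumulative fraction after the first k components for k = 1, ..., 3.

Step 1 — total variance = trace(Sigma) = Σ λ_i = 58 + 51 + 47 = 156.

Step 2 — fraction explained by component i = λ_i / Σ λ:
  PC1: 58/156 = 0.3718
  PC2: 51/156 = 0.3269
  PC3: 47/156 = 0.3013

Step 3 — cumulative fraction after k components = (λ_1 + ... + λ_k) / Σ λ:
  k = 1: 58/156 = 0.3718
  k = 2: (58 + 51)/156 = 109/156 = 0.6987
  k = 3: (58 + 51 + 47)/156 = 156/156 = 1

Summary (fraction, with percent):

explained: PC1 0.3718 (37.18%), PC2 0.3269 (32.69%), PC3 0.3013 (30.13%);  cumulative: 0.3718, 0.6987, 1


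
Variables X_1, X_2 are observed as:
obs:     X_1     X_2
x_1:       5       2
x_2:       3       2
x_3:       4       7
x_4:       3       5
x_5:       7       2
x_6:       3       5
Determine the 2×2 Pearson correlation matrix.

Step 1 — column means:
  mean(X_1) = (5 + 3 + 4 + 3 + 7 + 3) / 6 = 25/6 = 4.1667
  mean(X_2) = (2 + 2 + 7 + 5 + 2 + 5) / 6 = 23/6 = 3.8333

Step 2 — sample variances and covariances s[i,j] = (1/(n-1)) · Σ_k (x_{k,i} - mean_i) · (x_{k,j} - mean_j), with n-1 = 5:
  s[X_1,X_1] = ((0.8333)·(0.8333) + (-1.1667)·(-1.1667) + (-0.1667)·(-0.1667) + (-1.1667)·(-1.1667) + (2.8333)·(2.8333) + (-1.1667)·(-1.1667)) / 5 = 12.8333/5 = 2.5667
  s[X_1,X_2] = ((0.8333)·(-1.8333) + (-1.1667)·(-1.8333) + (-0.1667)·(3.1667) + (-1.1667)·(1.1667) + (2.8333)·(-1.8333) + (-1.1667)·(1.1667)) / 5 = -7.8333/5 = -1.5667
  s[X_2,X_2] = ((-1.8333)·(-1.8333) + (-1.8333)·(-1.8333) + (3.1667)·(3.1667) + (1.1667)·(1.1667) + (-1.8333)·(-1.8333) + (1.1667)·(1.1667)) / 5 = 22.8333/5 = 4.5667
  Sample standard deviations s_i = √(s[i,i]):
  s(X_1) = √(2.5667) = 1.6021
  s(X_2) = √(4.5667) = 2.137

Step 3 — r_{ij} = s_{ij} / (s_i · s_j):
  r[X_1,X_1] = 1 (diagonal).
  r[X_1,X_2] = -1.5667 / (1.6021 · 2.137) = -1.5667 / 3.4236 = -0.4576
  r[X_2,X_2] = 1 (diagonal).

R is symmetric with unit diagonal. Assembling:

R = [[1, -0.4576],
 [-0.4576, 1]]


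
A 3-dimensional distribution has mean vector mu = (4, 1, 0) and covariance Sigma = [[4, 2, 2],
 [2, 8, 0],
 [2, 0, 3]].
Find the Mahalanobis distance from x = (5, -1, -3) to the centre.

Step 1 — centre the observation: (x - mu) = (1, -2, -3).

Step 2 — invert Sigma (cofactor / det for 3×3, or solve directly):
  Sigma^{-1} = [[0.4615, -0.1154, -0.3077],
 [-0.1154, 0.1538, 0.0769],
 [-0.3077, 0.0769, 0.5385]].

Step 3 — form the quadratic (x - mu)^T · Sigma^{-1} · (x - mu):
  Sigma^{-1} · (x - mu) = (1.6154, -0.6538, -2.0769).
  (x - mu)^T · [Sigma^{-1} · (x - mu)] = (1)·(1.6154) + (-2)·(-0.6538) + (-3)·(-2.0769) = 9.1538.

Step 4 — take square root: d = √(9.1538) ≈ 3.0255.

d(x, mu) = √(9.1538) ≈ 3.0255


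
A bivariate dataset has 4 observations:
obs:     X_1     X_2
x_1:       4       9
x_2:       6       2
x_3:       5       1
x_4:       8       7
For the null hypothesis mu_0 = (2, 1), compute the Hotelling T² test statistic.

Step 1 — sample mean vector:
  mean(X_1) = (4 + 6 + 5 + 8) / 4 = 23/4 = 5.75
  mean(X_2) = (9 + 2 + 1 + 7) / 4 = 19/4 = 4.75
  x̄ = (5.75, 4.75),  deviation x̄ - mu_0 = (5.75, 4.75) - (2, 1) = (3.75, 3.75).

Step 2 — sample covariance matrix, S[i,j] = (1/(n-1)) · Σ_k (x_{k,i} - mean_i) · (x_{k,j} - mean_j), divisor n-1 = 3:
  S[X_1,X_1] = ((-1.75)·(-1.75) + (0.25)·(0.25) + (-0.75)·(-0.75) + (2.25)·(2.25)) / 3 = 8.75/3 = 2.9167
  S[X_1,X_2] = ((-1.75)·(4.25) + (0.25)·(-2.75) + (-0.75)·(-3.75) + (2.25)·(2.25)) / 3 = -0.25/3 = -0.0833
  S[X_2,X_2] = ((4.25)·(4.25) + (-2.75)·(-2.75) + (-3.75)·(-3.75) + (2.25)·(2.25)) / 3 = 44.75/3 = 14.9167
  S = [[2.9167, -0.0833],
 [-0.0833, 14.9167]].

Step 3 — invert S. det(S) = 2.9167·14.9167 - (-0.0833)² = 43.5.
  S^{-1} = (1/det) · [[d, -b], [-b, a]] = [[0.3429, 0.0019],
 [0.0019, 0.067]].

Step 4 — quadratic form (x̄ - mu_0)^T · S^{-1} · (x̄ - mu_0):
  S^{-1} · (x̄ - mu_0) = (1.2931, 0.2586),
  (x̄ - mu_0)^T · [...] = (3.75)·(1.2931) + (3.75)·(0.2586) = 5.819.

Step 5 — scale by n: T² = 4 · 5.819 = 23.2759.

T² ≈ 23.2759


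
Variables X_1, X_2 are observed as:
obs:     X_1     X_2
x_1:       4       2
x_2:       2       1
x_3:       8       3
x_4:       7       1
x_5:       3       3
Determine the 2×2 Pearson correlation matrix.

Step 1 — column means:
  mean(X_1) = (4 + 2 + 8 + 7 + 3) / 5 = 24/5 = 4.8
  mean(X_2) = (2 + 1 + 3 + 1 + 3) / 5 = 10/5 = 2

Step 2 — sample variances and covariances s[i,j] = (1/(n-1)) · Σ_k (x_{k,i} - mean_i) · (x_{k,j} - mean_j), with n-1 = 4:
  s[X_1,X_1] = ((-0.8)·(-0.8) + (-2.8)·(-2.8) + (3.2)·(3.2) + (2.2)·(2.2) + (-1.8)·(-1.8)) / 4 = 26.8/4 = 6.7
  s[X_1,X_2] = ((-0.8)·(0) + (-2.8)·(-1) + (3.2)·(1) + (2.2)·(-1) + (-1.8)·(1)) / 4 = 2/4 = 0.5
  s[X_2,X_2] = ((0)·(0) + (-1)·(-1) + (1)·(1) + (-1)·(-1) + (1)·(1)) / 4 = 4/4 = 1
  Sample standard deviations s_i = √(s[i,i]):
  s(X_1) = √(6.7) = 2.5884
  s(X_2) = √(1) = 1

Step 3 — r_{ij} = s_{ij} / (s_i · s_j):
  r[X_1,X_1] = 1 (diagonal).
  r[X_1,X_2] = 0.5 / (2.5884 · 1) = 0.5 / 2.5884 = 0.1932
  r[X_2,X_2] = 1 (diagonal).

R is symmetric with unit diagonal. Assembling:

R = [[1, 0.1932],
 [0.1932, 1]]


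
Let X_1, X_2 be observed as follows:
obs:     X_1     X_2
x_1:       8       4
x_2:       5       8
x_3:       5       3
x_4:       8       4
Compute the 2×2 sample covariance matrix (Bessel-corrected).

Step 1 — column means:
  mean(X_1) = (8 + 5 + 5 + 8) / 4 = 26/4 = 6.5
  mean(X_2) = (4 + 8 + 3 + 4) / 4 = 19/4 = 4.75

Step 2 — sample covariance S[i,j] = (1/(n-1)) · Σ_k (x_{k,i} - mean_i) · (x_{k,j} - mean_j), with n-1 = 3.
  S[X_1,X_1] = ((1.5)·(1.5) + (-1.5)·(-1.5) + (-1.5)·(-1.5) + (1.5)·(1.5)) / 3 = 9/3 = 3
  S[X_1,X_2] = ((1.5)·(-0.75) + (-1.5)·(3.25) + (-1.5)·(-1.75) + (1.5)·(-0.75)) / 3 = -4.5/3 = -1.5
  S[X_2,X_2] = ((-0.75)·(-0.75) + (3.25)·(3.25) + (-1.75)·(-1.75) + (-0.75)·(-0.75)) / 3 = 14.75/3 = 4.9167

S is symmetric (S[j,i] = S[i,j]). Assembling:

S = [[3, -1.5],
 [-1.5, 4.9167]]


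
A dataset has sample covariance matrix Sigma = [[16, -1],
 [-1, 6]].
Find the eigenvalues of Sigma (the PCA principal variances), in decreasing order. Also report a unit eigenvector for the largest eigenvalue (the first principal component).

Step 1 — characteristic polynomial of 2×2 Sigma:
  det(Sigma - λI) = λ² - trace · λ + det = 0.
  trace = 16 + 6 = 22, det = 16·6 - (-1)² = 95.
Step 2 — discriminant:
  Δ = trace² - 4·det = 484 - 380 = 104.
Step 3 — eigenvalues:
  λ = (trace ± √Δ)/2 = (22 ± 10.198)/2,
  λ_1 = 16.099,  λ_2 = 5.901.

Step 4 — unit eigenvector for λ_1: solve (Sigma - λ_1 I)v = 0. First row:
  (16 - 16.099)·v_x + (-1)·v_y = 0, i.e. (-0.099)·v_x + (-1)·v_y = 0,
  so v ∝ (b, λ_1 - a) = (-1, 0.099); multiply by -1 so the first entry is positive: u = (1, -0.099).
  ||u|| = √((1)² + (-0.099)²) = √(1.0098) ≈ 1.0049,
  v_1 = u/||u|| ≈ (0.9951, -0.0985) (||v_1|| = 1).

λ_1 = 16.099,  λ_2 = 5.901;  v_1 ≈ (0.9951, -0.0985)


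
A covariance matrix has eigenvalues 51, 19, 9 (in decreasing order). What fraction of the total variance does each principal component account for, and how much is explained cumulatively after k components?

Step 1 — total variance = trace(Sigma) = Σ λ_i = 51 + 19 + 9 = 79.

Step 2 — fraction explained by component i = λ_i / Σ λ:
  PC1: 51/79 = 0.6456
  PC2: 19/79 = 0.2405
  PC3: 9/79 = 0.1139

Step 3 — cumulative fraction after k components = (λ_1 + ... + λ_k) / Σ λ:
  k = 1: 51/79 = 0.6456
  k = 2: (51 + 19)/79 = 70/79 = 0.8861
  k = 3: (51 + 19 + 9)/79 = 79/79 = 1

Summary (fraction, with percent):

explained: PC1 0.6456 (64.56%), PC2 0.2405 (24.05%), PC3 0.1139 (11.39%);  cumulative: 0.6456, 0.8861, 1


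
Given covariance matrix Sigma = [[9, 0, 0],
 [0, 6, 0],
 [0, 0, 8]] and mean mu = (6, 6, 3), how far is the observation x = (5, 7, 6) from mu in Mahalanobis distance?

Step 1 — centre the observation: (x - mu) = (-1, 1, 3).

Step 2 — invert Sigma (cofactor / det for 3×3, or solve directly):
  Sigma^{-1} = [[0.1111, 0, 0],
 [0, 0.1667, 0],
 [0, 0, 0.125]].

Step 3 — form the quadratic (x - mu)^T · Sigma^{-1} · (x - mu):
  Sigma^{-1} · (x - mu) = (-0.1111, 0.1667, 0.375).
  (x - mu)^T · [Sigma^{-1} · (x - mu)] = (-1)·(-0.1111) + (1)·(0.1667) + (3)·(0.375) = 1.4028.

Step 4 — take square root: d = √(1.4028) ≈ 1.1844.

d(x, mu) = √(1.4028) ≈ 1.1844


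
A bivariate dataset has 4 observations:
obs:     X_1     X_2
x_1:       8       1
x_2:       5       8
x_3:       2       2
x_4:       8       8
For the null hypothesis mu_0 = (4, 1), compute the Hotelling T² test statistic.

Step 1 — sample mean vector:
  mean(X_1) = (8 + 5 + 2 + 8) / 4 = 23/4 = 5.75
  mean(X_2) = (1 + 8 + 2 + 8) / 4 = 19/4 = 4.75
  x̄ = (5.75, 4.75),  deviation x̄ - mu_0 = (5.75, 4.75) - (4, 1) = (1.75, 3.75).

Step 2 — sample covariance matrix, S[i,j] = (1/(n-1)) · Σ_k (x_{k,i} - mean_i) · (x_{k,j} - mean_j), divisor n-1 = 3:
  S[X_1,X_1] = ((2.25)·(2.25) + (-0.75)·(-0.75) + (-3.75)·(-3.75) + (2.25)·(2.25)) / 3 = 24.75/3 = 8.25
  S[X_1,X_2] = ((2.25)·(-3.75) + (-0.75)·(3.25) + (-3.75)·(-2.75) + (2.25)·(3.25)) / 3 = 6.75/3 = 2.25
  S[X_2,X_2] = ((-3.75)·(-3.75) + (3.25)·(3.25) + (-2.75)·(-2.75) + (3.25)·(3.25)) / 3 = 42.75/3 = 14.25
  S = [[8.25, 2.25],
 [2.25, 14.25]].

Step 3 — invert S. det(S) = 8.25·14.25 - (2.25)² = 112.5.
  S^{-1} = (1/det) · [[d, -b], [-b, a]] = [[0.1267, -0.02],
 [-0.02, 0.0733]].

Step 4 — quadratic form (x̄ - mu_0)^T · S^{-1} · (x̄ - mu_0):
  S^{-1} · (x̄ - mu_0) = (0.1467, 0.24),
  (x̄ - mu_0)^T · [...] = (1.75)·(0.1467) + (3.75)·(0.24) = 1.1567.

Step 5 — scale by n: T² = 4 · 1.1567 = 4.6267.

T² ≈ 4.6267


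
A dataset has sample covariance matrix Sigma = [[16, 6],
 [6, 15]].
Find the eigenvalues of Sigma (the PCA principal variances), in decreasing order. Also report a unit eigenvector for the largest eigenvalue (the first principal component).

Step 1 — characteristic polynomial of 2×2 Sigma:
  det(Sigma - λI) = λ² - trace · λ + det = 0.
  trace = 16 + 15 = 31, det = 16·15 - (6)² = 204.
Step 2 — discriminant:
  Δ = trace² - 4·det = 961 - 816 = 145.
Step 3 — eigenvalues:
  λ = (trace ± √Δ)/2 = (31 ± 12.0416)/2,
  λ_1 = 21.5208,  λ_2 = 9.4792.

Step 4 — unit eigenvector for λ_1: solve (Sigma - λ_1 I)v = 0. First row:
  (16 - 21.5208)·v_x + (6)·v_y = 0, i.e. (-5.5208)·v_x + (6)·v_y = 0,
  so v ∝ (b, λ_1 - a) = (6, 5.5208) = u.
  ||u|| = √((6)² + (5.5208)²) = √(66.4792) ≈ 8.1535,
  v_1 = u/||u|| ≈ (0.7359, 0.6771) (||v_1|| = 1).

λ_1 = 21.5208,  λ_2 = 9.4792;  v_1 ≈ (0.7359, 0.6771)


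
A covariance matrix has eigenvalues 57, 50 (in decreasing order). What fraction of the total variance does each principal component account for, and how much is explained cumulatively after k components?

Step 1 — total variance = trace(Sigma) = Σ λ_i = 57 + 50 = 107.

Step 2 — fraction explained by component i = λ_i / Σ λ:
  PC1: 57/107 = 0.5327
  PC2: 50/107 = 0.4673

Step 3 — cumulative fraction after k components = (λ_1 + ... + λ_k) / Σ λ:
  k = 1: 57/107 = 0.5327
  k = 2: (57 + 50)/107 = 107/107 = 1

Summary (fraction, with percent):

explained: PC1 0.5327 (53.27%), PC2 0.4673 (46.73%);  cumulative: 0.5327, 1


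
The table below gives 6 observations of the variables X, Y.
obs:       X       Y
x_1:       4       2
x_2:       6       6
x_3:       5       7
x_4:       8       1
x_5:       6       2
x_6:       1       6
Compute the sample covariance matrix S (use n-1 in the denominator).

Step 1 — column means:
  mean(X) = (4 + 6 + 5 + 8 + 6 + 1) / 6 = 30/6 = 5
  mean(Y) = (2 + 6 + 7 + 1 + 2 + 6) / 6 = 24/6 = 4

Step 2 — sample covariance S[i,j] = (1/(n-1)) · Σ_k (x_{k,i} - mean_i) · (x_{k,j} - mean_j), with n-1 = 5.
  S[X,X] = ((-1)·(-1) + (1)·(1) + (0)·(0) + (3)·(3) + (1)·(1) + (-4)·(-4)) / 5 = 28/5 = 5.6
  S[X,Y] = ((-1)·(-2) + (1)·(2) + (0)·(3) + (3)·(-3) + (1)·(-2) + (-4)·(2)) / 5 = -15/5 = -3
  S[Y,Y] = ((-2)·(-2) + (2)·(2) + (3)·(3) + (-3)·(-3) + (-2)·(-2) + (2)·(2)) / 5 = 34/5 = 6.8

S is symmetric (S[j,i] = S[i,j]). Assembling:

S = [[5.6, -3],
 [-3, 6.8]]


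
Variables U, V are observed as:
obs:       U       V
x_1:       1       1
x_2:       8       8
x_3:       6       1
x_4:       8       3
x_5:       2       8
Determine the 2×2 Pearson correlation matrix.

Step 1 — column means:
  mean(U) = (1 + 8 + 6 + 8 + 2) / 5 = 25/5 = 5
  mean(V) = (1 + 8 + 1 + 3 + 8) / 5 = 21/5 = 4.2

Step 2 — sample variances and covariances s[i,j] = (1/(n-1)) · Σ_k (x_{k,i} - mean_i) · (x_{k,j} - mean_j), with n-1 = 4:
  s[U,U] = ((-4)·(-4) + (3)·(3) + (1)·(1) + (3)·(3) + (-3)·(-3)) / 4 = 44/4 = 11
  s[U,V] = ((-4)·(-3.2) + (3)·(3.8) + (1)·(-3.2) + (3)·(-1.2) + (-3)·(3.8)) / 4 = 6/4 = 1.5
  s[V,V] = ((-3.2)·(-3.2) + (3.8)·(3.8) + (-3.2)·(-3.2) + (-1.2)·(-1.2) + (3.8)·(3.8)) / 4 = 50.8/4 = 12.7
  Sample standard deviations s_i = √(s[i,i]):
  s(U) = √(11) = 3.3166
  s(V) = √(12.7) = 3.5637

Step 3 — r_{ij} = s_{ij} / (s_i · s_j):
  r[U,U] = 1 (diagonal).
  r[U,V] = 1.5 / (3.3166 · 3.5637) = 1.5 / 11.8195 = 0.1269
  r[V,V] = 1 (diagonal).

R is symmetric with unit diagonal. Assembling:

R = [[1, 0.1269],
 [0.1269, 1]]


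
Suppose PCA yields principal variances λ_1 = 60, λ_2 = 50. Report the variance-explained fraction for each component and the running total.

Step 1 — total variance = trace(Sigma) = Σ λ_i = 60 + 50 = 110.

Step 2 — fraction explained by component i = λ_i / Σ λ:
  PC1: 60/110 = 0.5455
  PC2: 50/110 = 0.4545

Step 3 — cumulative fraction after k components = (λ_1 + ... + λ_k) / Σ λ:
  k = 1: 60/110 = 0.5455
  k = 2: (60 + 50)/110 = 110/110 = 1

Summary (fraction, with percent):

explained: PC1 0.5455 (54.55%), PC2 0.4545 (45.45%);  cumulative: 0.5455, 1


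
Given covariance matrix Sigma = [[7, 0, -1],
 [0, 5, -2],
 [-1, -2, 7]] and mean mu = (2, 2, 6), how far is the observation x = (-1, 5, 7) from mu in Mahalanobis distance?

Step 1 — centre the observation: (x - mu) = (-3, 3, 1).

Step 2 — invert Sigma (cofactor / det for 3×3, or solve directly):
  Sigma^{-1} = [[0.1462, 0.0094, 0.0236],
 [0.0094, 0.2264, 0.066],
 [0.0236, 0.066, 0.1651]].

Step 3 — form the quadratic (x - mu)^T · Sigma^{-1} · (x - mu):
  Sigma^{-1} · (x - mu) = (-0.3868, 0.717, 0.2925).
  (x - mu)^T · [Sigma^{-1} · (x - mu)] = (-3)·(-0.3868) + (3)·(0.717) + (1)·(0.2925) = 3.6038.

Step 4 — take square root: d = √(3.6038) ≈ 1.8984.

d(x, mu) = √(3.6038) ≈ 1.8984


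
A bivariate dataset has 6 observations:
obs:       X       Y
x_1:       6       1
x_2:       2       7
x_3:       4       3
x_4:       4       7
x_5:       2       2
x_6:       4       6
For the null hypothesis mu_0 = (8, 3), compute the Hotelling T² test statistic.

Step 1 — sample mean vector:
  mean(X) = (6 + 2 + 4 + 4 + 2 + 4) / 6 = 22/6 = 3.6667
  mean(Y) = (1 + 7 + 3 + 7 + 2 + 6) / 6 = 26/6 = 4.3333
  x̄ = (3.6667, 4.3333),  deviation x̄ - mu_0 = (3.6667, 4.3333) - (8, 3) = (-4.3333, 1.3333).

Step 2 — sample covariance matrix, S[i,j] = (1/(n-1)) · Σ_k (x_{k,i} - mean_i) · (x_{k,j} - mean_j), divisor n-1 = 5:
  S[X,X] = ((2.3333)·(2.3333) + (-1.6667)·(-1.6667) + (0.3333)·(0.3333) + (0.3333)·(0.3333) + (-1.6667)·(-1.6667) + (0.3333)·(0.3333)) / 5 = 11.3333/5 = 2.2667
  S[X,Y] = ((2.3333)·(-3.3333) + (-1.6667)·(2.6667) + (0.3333)·(-1.3333) + (0.3333)·(2.6667) + (-1.6667)·(-2.3333) + (0.3333)·(1.6667)) / 5 = -7.3333/5 = -1.4667
  S[Y,Y] = ((-3.3333)·(-3.3333) + (2.6667)·(2.6667) + (-1.3333)·(-1.3333) + (2.6667)·(2.6667) + (-2.3333)·(-2.3333) + (1.6667)·(1.6667)) / 5 = 35.3333/5 = 7.0667
  S = [[2.2667, -1.4667],
 [-1.4667, 7.0667]].

Step 3 — invert S. det(S) = 2.2667·7.0667 - (-1.4667)² = 13.8667.
  S^{-1} = (1/det) · [[d, -b], [-b, a]] = [[0.5096, 0.1058],
 [0.1058, 0.1635]].

Step 4 — quadratic form (x̄ - mu_0)^T · S^{-1} · (x̄ - mu_0):
  S^{-1} · (x̄ - mu_0) = (-2.0673, -0.2404),
  (x̄ - mu_0)^T · [...] = (-4.3333)·(-2.0673) + (1.3333)·(-0.2404) = 8.6378.

Step 5 — scale by n: T² = 6 · 8.6378 = 51.8269.

T² ≈ 51.8269


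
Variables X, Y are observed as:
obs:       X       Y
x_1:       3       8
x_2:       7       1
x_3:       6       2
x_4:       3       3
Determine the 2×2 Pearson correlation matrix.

Step 1 — column means:
  mean(X) = (3 + 7 + 6 + 3) / 4 = 19/4 = 4.75
  mean(Y) = (8 + 1 + 2 + 3) / 4 = 14/4 = 3.5

Step 2 — sample variances and covariances s[i,j] = (1/(n-1)) · Σ_k (x_{k,i} - mean_i) · (x_{k,j} - mean_j), with n-1 = 3:
  s[X,X] = ((-1.75)·(-1.75) + (2.25)·(2.25) + (1.25)·(1.25) + (-1.75)·(-1.75)) / 3 = 12.75/3 = 4.25
  s[X,Y] = ((-1.75)·(4.5) + (2.25)·(-2.5) + (1.25)·(-1.5) + (-1.75)·(-0.5)) / 3 = -14.5/3 = -4.8333
  s[Y,Y] = ((4.5)·(4.5) + (-2.5)·(-2.5) + (-1.5)·(-1.5) + (-0.5)·(-0.5)) / 3 = 29/3 = 9.6667
  Sample standard deviations s_i = √(s[i,i]):
  s(X) = √(4.25) = 2.0616
  s(Y) = √(9.6667) = 3.1091

Step 3 — r_{ij} = s_{ij} / (s_i · s_j):
  r[X,X] = 1 (diagonal).
  r[X,Y] = -4.8333 / (2.0616 · 3.1091) = -4.8333 / 6.4096 = -0.7541
  r[Y,Y] = 1 (diagonal).

R is symmetric with unit diagonal. Assembling:

R = [[1, -0.7541],
 [-0.7541, 1]]


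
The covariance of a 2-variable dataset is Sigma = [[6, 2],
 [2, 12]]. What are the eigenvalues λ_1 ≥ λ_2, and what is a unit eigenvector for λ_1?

Step 1 — characteristic polynomial of 2×2 Sigma:
  det(Sigma - λI) = λ² - trace · λ + det = 0.
  trace = 6 + 12 = 18, det = 6·12 - (2)² = 68.
Step 2 — discriminant:
  Δ = trace² - 4·det = 324 - 272 = 52.
Step 3 — eigenvalues:
  λ = (trace ± √Δ)/2 = (18 ± 7.2111)/2,
  λ_1 = 12.6056,  λ_2 = 5.3944.

Step 4 — unit eigenvector for λ_1: solve (Sigma - λ_1 I)v = 0. First row:
  (6 - 12.6056)·v_x + (2)·v_y = 0, i.e. (-6.6056)·v_x + (2)·v_y = 0,
  so v ∝ (b, λ_1 - a) = (2, 6.6056) = u.
  ||u|| = √((2)² + (6.6056)²) = √(47.6333) ≈ 6.9017,
  v_1 = u/||u|| ≈ (0.2898, 0.9571) (||v_1|| = 1).

λ_1 = 12.6056,  λ_2 = 5.3944;  v_1 ≈ (0.2898, 0.9571)


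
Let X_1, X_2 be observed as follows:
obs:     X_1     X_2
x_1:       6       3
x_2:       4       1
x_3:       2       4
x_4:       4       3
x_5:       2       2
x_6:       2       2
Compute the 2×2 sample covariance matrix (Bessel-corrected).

Step 1 — column means:
  mean(X_1) = (6 + 4 + 2 + 4 + 2 + 2) / 6 = 20/6 = 3.3333
  mean(X_2) = (3 + 1 + 4 + 3 + 2 + 2) / 6 = 15/6 = 2.5

Step 2 — sample covariance S[i,j] = (1/(n-1)) · Σ_k (x_{k,i} - mean_i) · (x_{k,j} - mean_j), with n-1 = 5.
  S[X_1,X_1] = ((2.6667)·(2.6667) + (0.6667)·(0.6667) + (-1.3333)·(-1.3333) + (0.6667)·(0.6667) + (-1.3333)·(-1.3333) + (-1.3333)·(-1.3333)) / 5 = 13.3333/5 = 2.6667
  S[X_1,X_2] = ((2.6667)·(0.5) + (0.6667)·(-1.5) + (-1.3333)·(1.5) + (0.6667)·(0.5) + (-1.3333)·(-0.5) + (-1.3333)·(-0.5)) / 5 = 0/5 = 0
  S[X_2,X_2] = ((0.5)·(0.5) + (-1.5)·(-1.5) + (1.5)·(1.5) + (0.5)·(0.5) + (-0.5)·(-0.5) + (-0.5)·(-0.5)) / 5 = 5.5/5 = 1.1

S is symmetric (S[j,i] = S[i,j]). Assembling:

S = [[2.6667, 0],
 [0, 1.1]]


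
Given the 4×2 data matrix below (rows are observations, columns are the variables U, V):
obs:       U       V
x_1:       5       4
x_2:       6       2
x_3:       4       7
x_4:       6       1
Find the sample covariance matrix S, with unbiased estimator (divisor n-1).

Step 1 — column means:
  mean(U) = (5 + 6 + 4 + 6) / 4 = 21/4 = 5.25
  mean(V) = (4 + 2 + 7 + 1) / 4 = 14/4 = 3.5

Step 2 — sample covariance S[i,j] = (1/(n-1)) · Σ_k (x_{k,i} - mean_i) · (x_{k,j} - mean_j), with n-1 = 3.
  S[U,U] = ((-0.25)·(-0.25) + (0.75)·(0.75) + (-1.25)·(-1.25) + (0.75)·(0.75)) / 3 = 2.75/3 = 0.9167
  S[U,V] = ((-0.25)·(0.5) + (0.75)·(-1.5) + (-1.25)·(3.5) + (0.75)·(-2.5)) / 3 = -7.5/3 = -2.5
  S[V,V] = ((0.5)·(0.5) + (-1.5)·(-1.5) + (3.5)·(3.5) + (-2.5)·(-2.5)) / 3 = 21/3 = 7

S is symmetric (S[j,i] = S[i,j]). Assembling:

S = [[0.9167, -2.5],
 [-2.5, 7]]


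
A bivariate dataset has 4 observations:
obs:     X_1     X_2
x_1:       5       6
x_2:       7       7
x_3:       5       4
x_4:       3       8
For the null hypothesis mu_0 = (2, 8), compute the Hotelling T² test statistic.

Step 1 — sample mean vector:
  mean(X_1) = (5 + 7 + 5 + 3) / 4 = 20/4 = 5
  mean(X_2) = (6 + 7 + 4 + 8) / 4 = 25/4 = 6.25
  x̄ = (5, 6.25),  deviation x̄ - mu_0 = (5, 6.25) - (2, 8) = (3, -1.75).

Step 2 — sample covariance matrix, S[i,j] = (1/(n-1)) · Σ_k (x_{k,i} - mean_i) · (x_{k,j} - mean_j), divisor n-1 = 3:
  S[X_1,X_1] = ((0)·(0) + (2)·(2) + (0)·(0) + (-2)·(-2)) / 3 = 8/3 = 2.6667
  S[X_1,X_2] = ((0)·(-0.25) + (2)·(0.75) + (0)·(-2.25) + (-2)·(1.75)) / 3 = -2/3 = -0.6667
  S[X_2,X_2] = ((-0.25)·(-0.25) + (0.75)·(0.75) + (-2.25)·(-2.25) + (1.75)·(1.75)) / 3 = 8.75/3 = 2.9167
  S = [[2.6667, -0.6667],
 [-0.6667, 2.9167]].

Step 3 — invert S. det(S) = 2.6667·2.9167 - (-0.6667)² = 7.3333.
  S^{-1} = (1/det) · [[d, -b], [-b, a]] = [[0.3977, 0.0909],
 [0.0909, 0.3636]].

Step 4 — quadratic form (x̄ - mu_0)^T · S^{-1} · (x̄ - mu_0):
  S^{-1} · (x̄ - mu_0) = (1.0341, -0.3636),
  (x̄ - mu_0)^T · [...] = (3)·(1.0341) + (-1.75)·(-0.3636) = 3.7386.

Step 5 — scale by n: T² = 4 · 3.7386 = 14.9545.

T² ≈ 14.9545


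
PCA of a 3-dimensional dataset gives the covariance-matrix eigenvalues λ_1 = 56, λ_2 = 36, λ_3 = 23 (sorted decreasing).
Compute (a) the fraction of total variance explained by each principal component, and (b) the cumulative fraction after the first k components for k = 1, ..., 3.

Step 1 — total variance = trace(Sigma) = Σ λ_i = 56 + 36 + 23 = 115.

Step 2 — fraction explained by component i = λ_i / Σ λ:
  PC1: 56/115 = 0.487
  PC2: 36/115 = 0.313
  PC3: 23/115 = 0.2

Step 3 — cumulative fraction after k components = (λ_1 + ... + λ_k) / Σ λ:
  k = 1: 56/115 = 0.487
  k = 2: (56 + 36)/115 = 92/115 = 0.8
  k = 3: (56 + 36 + 23)/115 = 115/115 = 1

Summary (fraction, with percent):

explained: PC1 0.487 (48.7%), PC2 0.313 (31.3%), PC3 0.2 (20%);  cumulative: 0.487, 0.8, 1


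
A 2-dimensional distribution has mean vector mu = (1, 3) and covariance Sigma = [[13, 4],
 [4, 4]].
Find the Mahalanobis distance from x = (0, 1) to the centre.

Step 1 — centre the observation: (x - mu) = (-1, -2).

Step 2 — invert Sigma. det(Sigma) = 13·4 - (4)² = 36.
  Sigma^{-1} = (1/det) · [[d, -b], [-b, a]] = [[0.1111, -0.1111],
 [-0.1111, 0.3611]].

Step 3 — form the quadratic (x - mu)^T · Sigma^{-1} · (x - mu):
  Sigma^{-1} · (x - mu) = (0.1111, -0.6111).
  (x - mu)^T · [Sigma^{-1} · (x - mu)] = (-1)·(0.1111) + (-2)·(-0.6111) = 1.1111.

Step 4 — take square root: d = √(1.1111) ≈ 1.0541.

d(x, mu) = √(1.1111) ≈ 1.0541


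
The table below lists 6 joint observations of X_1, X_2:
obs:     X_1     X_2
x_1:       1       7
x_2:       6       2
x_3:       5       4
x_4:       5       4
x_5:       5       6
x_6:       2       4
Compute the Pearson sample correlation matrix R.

Step 1 — column means:
  mean(X_1) = (1 + 6 + 5 + 5 + 5 + 2) / 6 = 24/6 = 4
  mean(X_2) = (7 + 2 + 4 + 4 + 6 + 4) / 6 = 27/6 = 4.5

Step 2 — sample variances and covariances s[i,j] = (1/(n-1)) · Σ_k (x_{k,i} - mean_i) · (x_{k,j} - mean_j), with n-1 = 5:
  s[X_1,X_1] = ((-3)·(-3) + (2)·(2) + (1)·(1) + (1)·(1) + (1)·(1) + (-2)·(-2)) / 5 = 20/5 = 4
  s[X_1,X_2] = ((-3)·(2.5) + (2)·(-2.5) + (1)·(-0.5) + (1)·(-0.5) + (1)·(1.5) + (-2)·(-0.5)) / 5 = -11/5 = -2.2
  s[X_2,X_2] = ((2.5)·(2.5) + (-2.5)·(-2.5) + (-0.5)·(-0.5) + (-0.5)·(-0.5) + (1.5)·(1.5) + (-0.5)·(-0.5)) / 5 = 15.5/5 = 3.1
  Sample standard deviations s_i = √(s[i,i]):
  s(X_1) = √(4) = 2
  s(X_2) = √(3.1) = 1.7607

Step 3 — r_{ij} = s_{ij} / (s_i · s_j):
  r[X_1,X_1] = 1 (diagonal).
  r[X_1,X_2] = -2.2 / (2 · 1.7607) = -2.2 / 3.5214 = -0.6248
  r[X_2,X_2] = 1 (diagonal).

R is symmetric with unit diagonal. Assembling:

R = [[1, -0.6248],
 [-0.6248, 1]]


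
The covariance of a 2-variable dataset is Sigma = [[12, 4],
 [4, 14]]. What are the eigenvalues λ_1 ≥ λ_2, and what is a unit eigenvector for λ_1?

Step 1 — characteristic polynomial of 2×2 Sigma:
  det(Sigma - λI) = λ² - trace · λ + det = 0.
  trace = 12 + 14 = 26, det = 12·14 - (4)² = 152.
Step 2 — discriminant:
  Δ = trace² - 4·det = 676 - 608 = 68.
Step 3 — eigenvalues:
  λ = (trace ± √Δ)/2 = (26 ± 8.2462)/2,
  λ_1 = 17.1231,  λ_2 = 8.8769.

Step 4 — unit eigenvector for λ_1: solve (Sigma - λ_1 I)v = 0. First row:
  (12 - 17.1231)·v_x + (4)·v_y = 0, i.e. (-5.1231)·v_x + (4)·v_y = 0,
  so v ∝ (b, λ_1 - a) = (4, 5.1231) = u.
  ||u|| = √((4)² + (5.1231)²) = √(42.2462) ≈ 6.4997,
  v_1 = u/||u|| ≈ (0.6154, 0.7882) (||v_1|| = 1).

λ_1 = 17.1231,  λ_2 = 8.8769;  v_1 ≈ (0.6154, 0.7882)


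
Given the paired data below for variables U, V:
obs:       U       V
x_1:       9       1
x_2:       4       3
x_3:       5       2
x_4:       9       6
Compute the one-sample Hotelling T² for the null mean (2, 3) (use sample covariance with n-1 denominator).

Step 1 — sample mean vector:
  mean(U) = (9 + 4 + 5 + 9) / 4 = 27/4 = 6.75
  mean(V) = (1 + 3 + 2 + 6) / 4 = 12/4 = 3
  x̄ = (6.75, 3),  deviation x̄ - mu_0 = (6.75, 3) - (2, 3) = (4.75, 0).

Step 2 — sample covariance matrix, S[i,j] = (1/(n-1)) · Σ_k (x_{k,i} - mean_i) · (x_{k,j} - mean_j), divisor n-1 = 3:
  S[U,U] = ((2.25)·(2.25) + (-2.75)·(-2.75) + (-1.75)·(-1.75) + (2.25)·(2.25)) / 3 = 20.75/3 = 6.9167
  S[U,V] = ((2.25)·(-2) + (-2.75)·(0) + (-1.75)·(-1) + (2.25)·(3)) / 3 = 4/3 = 1.3333
  S[V,V] = ((-2)·(-2) + (0)·(0) + (-1)·(-1) + (3)·(3)) / 3 = 14/3 = 4.6667
  S = [[6.9167, 1.3333],
 [1.3333, 4.6667]].

Step 3 — invert S. det(S) = 6.9167·4.6667 - (1.3333)² = 30.5.
  S^{-1} = (1/det) · [[d, -b], [-b, a]] = [[0.153, -0.0437],
 [-0.0437, 0.2268]].

Step 4 — quadratic form (x̄ - mu_0)^T · S^{-1} · (x̄ - mu_0):
  S^{-1} · (x̄ - mu_0) = (0.7268, -0.2077),
  (x̄ - mu_0)^T · [...] = (4.75)·(0.7268) + (0)·(-0.2077) = 3.4522.

Step 5 — scale by n: T² = 4 · 3.4522 = 13.8087.

T² ≈ 13.8087


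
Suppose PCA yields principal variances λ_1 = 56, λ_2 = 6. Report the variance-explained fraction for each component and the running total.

Step 1 — total variance = trace(Sigma) = Σ λ_i = 56 + 6 = 62.

Step 2 — fraction explained by component i = λ_i / Σ λ:
  PC1: 56/62 = 0.9032
  PC2: 6/62 = 0.0968

Step 3 — cumulative fraction after k components = (λ_1 + ... + λ_k) / Σ λ:
  k = 1: 56/62 = 0.9032
  k = 2: (56 + 6)/62 = 62/62 = 1

Summary (fraction, with percent):

explained: PC1 0.9032 (90.32%), PC2 0.0968 (9.68%);  cumulative: 0.9032, 1


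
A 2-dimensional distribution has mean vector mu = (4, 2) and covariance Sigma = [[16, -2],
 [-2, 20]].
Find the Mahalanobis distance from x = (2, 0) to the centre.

Step 1 — centre the observation: (x - mu) = (-2, -2).

Step 2 — invert Sigma. det(Sigma) = 16·20 - (-2)² = 316.
  Sigma^{-1} = (1/det) · [[d, -b], [-b, a]] = [[0.0633, 0.0063],
 [0.0063, 0.0506]].

Step 3 — form the quadratic (x - mu)^T · Sigma^{-1} · (x - mu):
  Sigma^{-1} · (x - mu) = (-0.1392, -0.1139).
  (x - mu)^T · [Sigma^{-1} · (x - mu)] = (-2)·(-0.1392) + (-2)·(-0.1139) = 0.5063.

Step 4 — take square root: d = √(0.5063) ≈ 0.7116.

d(x, mu) = √(0.5063) ≈ 0.7116


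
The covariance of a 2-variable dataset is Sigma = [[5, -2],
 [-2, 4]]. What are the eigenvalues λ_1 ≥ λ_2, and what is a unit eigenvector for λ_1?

Step 1 — characteristic polynomial of 2×2 Sigma:
  det(Sigma - λI) = λ² - trace · λ + det = 0.
  trace = 5 + 4 = 9, det = 5·4 - (-2)² = 16.
Step 2 — discriminant:
  Δ = trace² - 4·det = 81 - 64 = 17.
Step 3 — eigenvalues:
  λ = (trace ± √Δ)/2 = (9 ± 4.1231)/2,
  λ_1 = 6.5616,  λ_2 = 2.4384.

Step 4 — unit eigenvector for λ_1: solve (Sigma - λ_1 I)v = 0. First row:
  (5 - 6.5616)·v_x + (-2)·v_y = 0, i.e. (-1.5616)·v_x + (-2)·v_y = 0,
  so v ∝ (b, λ_1 - a) = (-2, 1.5616); multiply by -1 so the first entry is positive: u = (2, -1.5616).
  ||u|| = √((2)² + (-1.5616)²) = √(6.4384) ≈ 2.5374,
  v_1 = u/||u|| ≈ (0.7882, -0.6154) (||v_1|| = 1).

λ_1 = 6.5616,  λ_2 = 2.4384;  v_1 ≈ (0.7882, -0.6154)


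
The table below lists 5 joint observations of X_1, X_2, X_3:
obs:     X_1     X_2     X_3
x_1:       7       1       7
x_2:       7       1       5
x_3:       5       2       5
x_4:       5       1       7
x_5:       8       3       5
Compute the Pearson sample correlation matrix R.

Step 1 — column means:
  mean(X_1) = (7 + 7 + 5 + 5 + 8) / 5 = 32/5 = 6.4
  mean(X_2) = (1 + 1 + 2 + 1 + 3) / 5 = 8/5 = 1.6
  mean(X_3) = (7 + 5 + 5 + 7 + 5) / 5 = 29/5 = 5.8

Step 2 — sample variances and covariances s[i,j] = (1/(n-1)) · Σ_k (x_{k,i} - mean_i) · (x_{k,j} - mean_j), with n-1 = 4:
  s[X_1,X_1] = ((0.6)·(0.6) + (0.6)·(0.6) + (-1.4)·(-1.4) + (-1.4)·(-1.4) + (1.6)·(1.6)) / 4 = 7.2/4 = 1.8
  s[X_1,X_2] = ((0.6)·(-0.6) + (0.6)·(-0.6) + (-1.4)·(0.4) + (-1.4)·(-0.6) + (1.6)·(1.4)) / 4 = 1.8/4 = 0.45
  s[X_1,X_3] = ((0.6)·(1.2) + (0.6)·(-0.8) + (-1.4)·(-0.8) + (-1.4)·(1.2) + (1.6)·(-0.8)) / 4 = -1.6/4 = -0.4
  s[X_2,X_2] = ((-0.6)·(-0.6) + (-0.6)·(-0.6) + (0.4)·(0.4) + (-0.6)·(-0.6) + (1.4)·(1.4)) / 4 = 3.2/4 = 0.8
  s[X_2,X_3] = ((-0.6)·(1.2) + (-0.6)·(-0.8) + (0.4)·(-0.8) + (-0.6)·(1.2) + (1.4)·(-0.8)) / 4 = -2.4/4 = -0.6
  s[X_3,X_3] = ((1.2)·(1.2) + (-0.8)·(-0.8) + (-0.8)·(-0.8) + (1.2)·(1.2) + (-0.8)·(-0.8)) / 4 = 4.8/4 = 1.2
  Sample standard deviations s_i = √(s[i,i]):
  s(X_1) = √(1.8) = 1.3416
  s(X_2) = √(0.8) = 0.8944
  s(X_3) = √(1.2) = 1.0954

Step 3 — r_{ij} = s_{ij} / (s_i · s_j):
  r[X_1,X_1] = 1 (diagonal).
  r[X_1,X_2] = 0.45 / (1.3416 · 0.8944) = 0.45 / 1.2 = 0.375
  r[X_1,X_3] = -0.4 / (1.3416 · 1.0954) = -0.4 / 1.4697 = -0.2722
  r[X_2,X_2] = 1 (diagonal).
  r[X_2,X_3] = -0.6 / (0.8944 · 1.0954) = -0.6 / 0.9798 = -0.6124
  r[X_3,X_3] = 1 (diagonal).

R is symmetric with unit diagonal. Assembling:

R = [[1, 0.375, -0.2722],
 [0.375, 1, -0.6124],
 [-0.2722, -0.6124, 1]]


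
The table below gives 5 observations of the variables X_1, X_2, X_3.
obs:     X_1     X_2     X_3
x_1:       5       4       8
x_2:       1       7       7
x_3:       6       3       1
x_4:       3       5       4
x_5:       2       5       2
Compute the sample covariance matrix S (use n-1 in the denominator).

Step 1 — column means:
  mean(X_1) = (5 + 1 + 6 + 3 + 2) / 5 = 17/5 = 3.4
  mean(X_2) = (4 + 7 + 3 + 5 + 5) / 5 = 24/5 = 4.8
  mean(X_3) = (8 + 7 + 1 + 4 + 2) / 5 = 22/5 = 4.4

Step 2 — sample covariance S[i,j] = (1/(n-1)) · Σ_k (x_{k,i} - mean_i) · (x_{k,j} - mean_j), with n-1 = 4.
  S[X_1,X_1] = ((1.6)·(1.6) + (-2.4)·(-2.4) + (2.6)·(2.6) + (-0.4)·(-0.4) + (-1.4)·(-1.4)) / 4 = 17.2/4 = 4.3
  S[X_1,X_2] = ((1.6)·(-0.8) + (-2.4)·(2.2) + (2.6)·(-1.8) + (-0.4)·(0.2) + (-1.4)·(0.2)) / 4 = -11.6/4 = -2.9
  S[X_1,X_3] = ((1.6)·(3.6) + (-2.4)·(2.6) + (2.6)·(-3.4) + (-0.4)·(-0.4) + (-1.4)·(-2.4)) / 4 = -5.8/4 = -1.45
  S[X_2,X_2] = ((-0.8)·(-0.8) + (2.2)·(2.2) + (-1.8)·(-1.8) + (0.2)·(0.2) + (0.2)·(0.2)) / 4 = 8.8/4 = 2.2
  S[X_2,X_3] = ((-0.8)·(3.6) + (2.2)·(2.6) + (-1.8)·(-3.4) + (0.2)·(-0.4) + (0.2)·(-2.4)) / 4 = 8.4/4 = 2.1
  S[X_3,X_3] = ((3.6)·(3.6) + (2.6)·(2.6) + (-3.4)·(-3.4) + (-0.4)·(-0.4) + (-2.4)·(-2.4)) / 4 = 37.2/4 = 9.3

S is symmetric (S[j,i] = S[i,j]). Assembling:

S = [[4.3, -2.9, -1.45],
 [-2.9, 2.2, 2.1],
 [-1.45, 2.1, 9.3]]


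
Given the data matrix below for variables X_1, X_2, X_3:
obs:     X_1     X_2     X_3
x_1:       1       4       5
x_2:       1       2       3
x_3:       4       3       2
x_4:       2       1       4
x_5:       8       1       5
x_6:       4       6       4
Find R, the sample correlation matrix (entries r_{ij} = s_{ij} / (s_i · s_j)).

Step 1 — column means:
  mean(X_1) = (1 + 1 + 4 + 2 + 8 + 4) / 6 = 20/6 = 3.3333
  mean(X_2) = (4 + 2 + 3 + 1 + 1 + 6) / 6 = 17/6 = 2.8333
  mean(X_3) = (5 + 3 + 2 + 4 + 5 + 4) / 6 = 23/6 = 3.8333

Step 2 — sample variances and covariances s[i,j] = (1/(n-1)) · Σ_k (x_{k,i} - mean_i) · (x_{k,j} - mean_j), with n-1 = 5:
  s[X_1,X_1] = ((-2.3333)·(-2.3333) + (-2.3333)·(-2.3333) + (0.6667)·(0.6667) + (-1.3333)·(-1.3333) + (4.6667)·(4.6667) + (0.6667)·(0.6667)) / 5 = 35.3333/5 = 7.0667
  s[X_1,X_2] = ((-2.3333)·(1.1667) + (-2.3333)·(-0.8333) + (0.6667)·(0.1667) + (-1.3333)·(-1.8333) + (4.6667)·(-1.8333) + (0.6667)·(3.1667)) / 5 = -4.6667/5 = -0.9333
  s[X_1,X_3] = ((-2.3333)·(1.1667) + (-2.3333)·(-0.8333) + (0.6667)·(-1.8333) + (-1.3333)·(0.1667) + (4.6667)·(1.1667) + (0.6667)·(0.1667)) / 5 = 3.3333/5 = 0.6667
  s[X_2,X_2] = ((1.1667)·(1.1667) + (-0.8333)·(-0.8333) + (0.1667)·(0.1667) + (-1.8333)·(-1.8333) + (-1.8333)·(-1.8333) + (3.1667)·(3.1667)) / 5 = 18.8333/5 = 3.7667
  s[X_2,X_3] = ((1.1667)·(1.1667) + (-0.8333)·(-0.8333) + (0.1667)·(-1.8333) + (-1.8333)·(0.1667) + (-1.8333)·(1.1667) + (3.1667)·(0.1667)) / 5 = -0.1667/5 = -0.0333
  s[X_3,X_3] = ((1.1667)·(1.1667) + (-0.8333)·(-0.8333) + (-1.8333)·(-1.8333) + (0.1667)·(0.1667) + (1.1667)·(1.1667) + (0.1667)·(0.1667)) / 5 = 6.8333/5 = 1.3667
  Sample standard deviations s_i = √(s[i,i]):
  s(X_1) = √(7.0667) = 2.6583
  s(X_2) = √(3.7667) = 1.9408
  s(X_3) = √(1.3667) = 1.169

Step 3 — r_{ij} = s_{ij} / (s_i · s_j):
  r[X_1,X_1] = 1 (diagonal).
  r[X_1,X_2] = -0.9333 / (2.6583 · 1.9408) = -0.9333 / 5.1592 = -0.1809
  r[X_1,X_3] = 0.6667 / (2.6583 · 1.169) = 0.6667 / 3.1077 = 0.2145
  r[X_2,X_2] = 1 (diagonal).
  r[X_2,X_3] = -0.0333 / (1.9408 · 1.169) = -0.0333 / 2.2689 = -0.0147
  r[X_3,X_3] = 1 (diagonal).

R is symmetric with unit diagonal. Assembling:

R = [[1, -0.1809, 0.2145],
 [-0.1809, 1, -0.0147],
 [0.2145, -0.0147, 1]]


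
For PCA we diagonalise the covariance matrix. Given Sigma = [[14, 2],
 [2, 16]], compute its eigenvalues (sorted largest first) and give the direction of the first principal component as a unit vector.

Step 1 — characteristic polynomial of 2×2 Sigma:
  det(Sigma - λI) = λ² - trace · λ + det = 0.
  trace = 14 + 16 = 30, det = 14·16 - (2)² = 220.
Step 2 — discriminant:
  Δ = trace² - 4·det = 900 - 880 = 20.
Step 3 — eigenvalues:
  λ = (trace ± √Δ)/2 = (30 ± 4.4721)/2,
  λ_1 = 17.2361,  λ_2 = 12.7639.

Step 4 — unit eigenvector for λ_1: solve (Sigma - λ_1 I)v = 0. First row:
  (14 - 17.2361)·v_x + (2)·v_y = 0, i.e. (-3.2361)·v_x + (2)·v_y = 0,
  so v ∝ (b, λ_1 - a) = (2, 3.2361) = u.
  ||u|| = √((2)² + (3.2361)²) = √(14.4721) ≈ 3.8042,
  v_1 = u/||u|| ≈ (0.5257, 0.8507) (||v_1|| = 1).

λ_1 = 17.2361,  λ_2 = 12.7639;  v_1 ≈ (0.5257, 0.8507)


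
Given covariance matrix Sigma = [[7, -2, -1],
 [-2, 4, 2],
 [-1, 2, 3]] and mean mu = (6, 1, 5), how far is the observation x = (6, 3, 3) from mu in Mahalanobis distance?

Step 1 — centre the observation: (x - mu) = (0, 2, -2).

Step 2 — invert Sigma (cofactor / det for 3×3, or solve directly):
  Sigma^{-1} = [[0.1667, 0.0833, 0],
 [0.0833, 0.4167, -0.25],
 [0, -0.25, 0.5]].

Step 3 — form the quadratic (x - mu)^T · Sigma^{-1} · (x - mu):
  Sigma^{-1} · (x - mu) = (0.1667, 1.3333, -1.5).
  (x - mu)^T · [Sigma^{-1} · (x - mu)] = (0)·(0.1667) + (2)·(1.3333) + (-2)·(-1.5) = 5.6667.

Step 4 — take square root: d = √(5.6667) ≈ 2.3805.

d(x, mu) = √(5.6667) ≈ 2.3805


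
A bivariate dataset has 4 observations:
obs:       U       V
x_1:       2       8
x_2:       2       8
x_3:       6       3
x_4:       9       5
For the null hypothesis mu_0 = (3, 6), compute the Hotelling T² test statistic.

Step 1 — sample mean vector:
  mean(U) = (2 + 2 + 6 + 9) / 4 = 19/4 = 4.75
  mean(V) = (8 + 8 + 3 + 5) / 4 = 24/4 = 6
  x̄ = (4.75, 6),  deviation x̄ - mu_0 = (4.75, 6) - (3, 6) = (1.75, 0).

Step 2 — sample covariance matrix, S[i,j] = (1/(n-1)) · Σ_k (x_{k,i} - mean_i) · (x_{k,j} - mean_j), divisor n-1 = 3:
  S[U,U] = ((-2.75)·(-2.75) + (-2.75)·(-2.75) + (1.25)·(1.25) + (4.25)·(4.25)) / 3 = 34.75/3 = 11.5833
  S[U,V] = ((-2.75)·(2) + (-2.75)·(2) + (1.25)·(-3) + (4.25)·(-1)) / 3 = -19/3 = -6.3333
  S[V,V] = ((2)·(2) + (2)·(2) + (-3)·(-3) + (-1)·(-1)) / 3 = 18/3 = 6
  S = [[11.5833, -6.3333],
 [-6.3333, 6]].

Step 3 — invert S. det(S) = 11.5833·6 - (-6.3333)² = 29.3889.
  S^{-1} = (1/det) · [[d, -b], [-b, a]] = [[0.2042, 0.2155],
 [0.2155, 0.3941]].

Step 4 — quadratic form (x̄ - mu_0)^T · S^{-1} · (x̄ - mu_0):
  S^{-1} · (x̄ - mu_0) = (0.3573, 0.3771),
  (x̄ - mu_0)^T · [...] = (1.75)·(0.3573) + (0)·(0.3771) = 0.6252.

Step 5 — scale by n: T² = 4 · 0.6252 = 2.5009.

T² ≈ 2.5009


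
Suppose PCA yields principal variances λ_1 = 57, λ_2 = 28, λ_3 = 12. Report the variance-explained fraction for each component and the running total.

Step 1 — total variance = trace(Sigma) = Σ λ_i = 57 + 28 + 12 = 97.

Step 2 — fraction explained by component i = λ_i / Σ λ:
  PC1: 57/97 = 0.5876
  PC2: 28/97 = 0.2887
  PC3: 12/97 = 0.1237

Step 3 — cumulative fraction after k components = (λ_1 + ... + λ_k) / Σ λ:
  k = 1: 57/97 = 0.5876
  k = 2: (57 + 28)/97 = 85/97 = 0.8763
  k = 3: (57 + 28 + 12)/97 = 97/97 = 1

Summary (fraction, with percent):

explained: PC1 0.5876 (58.76%), PC2 0.2887 (28.87%), PC3 0.1237 (12.37%);  cumulative: 0.5876, 0.8763, 1


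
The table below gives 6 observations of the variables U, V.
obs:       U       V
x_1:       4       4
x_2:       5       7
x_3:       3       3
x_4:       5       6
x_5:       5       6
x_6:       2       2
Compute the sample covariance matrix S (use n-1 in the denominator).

Step 1 — column means:
  mean(U) = (4 + 5 + 3 + 5 + 5 + 2) / 6 = 24/6 = 4
  mean(V) = (4 + 7 + 3 + 6 + 6 + 2) / 6 = 28/6 = 4.6667

Step 2 — sample covariance S[i,j] = (1/(n-1)) · Σ_k (x_{k,i} - mean_i) · (x_{k,j} - mean_j), with n-1 = 5.
  S[U,U] = ((0)·(0) + (1)·(1) + (-1)·(-1) + (1)·(1) + (1)·(1) + (-2)·(-2)) / 5 = 8/5 = 1.6
  S[U,V] = ((0)·(-0.6667) + (1)·(2.3333) + (-1)·(-1.6667) + (1)·(1.3333) + (1)·(1.3333) + (-2)·(-2.6667)) / 5 = 12/5 = 2.4
  S[V,V] = ((-0.6667)·(-0.6667) + (2.3333)·(2.3333) + (-1.6667)·(-1.6667) + (1.3333)·(1.3333) + (1.3333)·(1.3333) + (-2.6667)·(-2.6667)) / 5 = 19.3333/5 = 3.8667

S is symmetric (S[j,i] = S[i,j]). Assembling:

S = [[1.6, 2.4],
 [2.4, 3.8667]]
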